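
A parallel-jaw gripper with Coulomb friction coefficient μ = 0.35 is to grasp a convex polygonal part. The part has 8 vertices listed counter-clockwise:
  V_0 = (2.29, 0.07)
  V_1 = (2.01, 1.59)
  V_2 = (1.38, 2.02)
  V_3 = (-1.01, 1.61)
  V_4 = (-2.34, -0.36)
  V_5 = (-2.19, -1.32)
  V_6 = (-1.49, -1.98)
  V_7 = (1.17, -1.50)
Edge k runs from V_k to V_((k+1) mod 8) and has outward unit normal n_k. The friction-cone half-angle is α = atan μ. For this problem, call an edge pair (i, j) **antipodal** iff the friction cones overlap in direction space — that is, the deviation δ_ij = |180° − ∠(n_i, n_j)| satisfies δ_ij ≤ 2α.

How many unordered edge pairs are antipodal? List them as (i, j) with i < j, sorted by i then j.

α = atan 0.35 = 19.29°;  2α = 38.58°
n_0 = (+0.9835, +0.1812)
n_1 = (+0.5637, +0.8259)
n_2 = (-0.1691, +0.9856)
n_3 = (-0.8288, +0.5595)
n_4 = (-0.9880, -0.1544)
n_5 = (-0.6860, -0.7276)
n_6 = (+0.1776, -0.9841)
n_7 = (+0.8141, -0.5807)
  (0,1): δ = 134.75°  ·
  (0,2): δ = 90.70°  ·
  (0,3): δ = 44.46°  ·
  (0,4): δ = 1.56°  ✓
  (0,5): δ = 36.25°  ✓
  (0,6): δ = 89.79°  ·
  (0,7): δ = 134.06°  ·
  (1,2): δ = 135.95°  ·
  (1,3): δ = 89.71°  ·
  (1,4): δ = 46.80°  ·
  (1,5): δ = 9.00°  ✓
  (1,6): δ = 44.54°  ·
  (1,7): δ = 88.81°  ·
  (2,3): δ = 133.76°  ·
  (2,4): δ = 90.85°  ·
  (2,5): δ = 53.05°  ·
  (2,6): δ = 0.49°  ✓
  (2,7): δ = 44.76°  ·
  (3,4): δ = 137.09°  ·
  (3,5): δ = 99.29°  ·
  (3,6): δ = 45.75°  ·
  (3,7): δ = 1.48°  ✓
  (4,5): δ = 142.20°  ·
  (4,6): δ = 88.65°  ·
  (4,7): δ = 44.38°  ·
  (5,6): δ = 126.46°  ·
  (5,7): δ = 82.19°  ·
  (6,7): δ = 135.73°  ·
antipodal pairs: 5

count = 5; pairs: (0,4), (0,5), (1,5), (2,6), (3,7)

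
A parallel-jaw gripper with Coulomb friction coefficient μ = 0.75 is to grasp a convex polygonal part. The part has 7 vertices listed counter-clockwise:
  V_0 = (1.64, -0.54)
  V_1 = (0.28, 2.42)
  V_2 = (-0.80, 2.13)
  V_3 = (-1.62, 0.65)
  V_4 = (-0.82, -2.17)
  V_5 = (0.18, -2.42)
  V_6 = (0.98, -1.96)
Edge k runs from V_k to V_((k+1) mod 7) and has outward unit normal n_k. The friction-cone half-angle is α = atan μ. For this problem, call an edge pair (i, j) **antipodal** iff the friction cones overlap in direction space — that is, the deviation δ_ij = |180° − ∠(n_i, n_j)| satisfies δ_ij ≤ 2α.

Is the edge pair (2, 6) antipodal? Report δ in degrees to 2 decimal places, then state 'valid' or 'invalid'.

α = atan 0.75 = 36.87°;  2α = 73.74°
edge 2: e_2 = (-0.82, -1.48);  n_2 = (-0.8747, +0.4846)
edge 6: e_6 = (+0.66, +1.42);  n_6 = (+0.9068, -0.4215)
∠(n_2, n_6) = 175.94°
δ = |180° − 175.94°| = 4.06°
4.06° ≤ 2α = 73.74°  →  valid

δ = 4.06°, valid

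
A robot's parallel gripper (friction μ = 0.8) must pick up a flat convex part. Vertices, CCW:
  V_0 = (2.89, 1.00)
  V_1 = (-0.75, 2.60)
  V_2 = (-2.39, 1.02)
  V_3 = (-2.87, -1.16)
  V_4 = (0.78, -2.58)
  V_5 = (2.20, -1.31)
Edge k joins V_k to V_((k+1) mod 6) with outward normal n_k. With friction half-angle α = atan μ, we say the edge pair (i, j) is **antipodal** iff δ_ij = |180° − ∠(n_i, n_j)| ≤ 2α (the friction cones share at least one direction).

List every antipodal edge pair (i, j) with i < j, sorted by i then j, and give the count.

α = atan 0.8 = 38.66°;  2α = 77.32°
n_0 = (+0.4024, +0.9155)
n_1 = (-0.6938, +0.7202)
n_2 = (-0.9766, +0.2150)
n_3 = (-0.3626, -0.9320)
n_4 = (+0.6666, -0.7454)
n_5 = (+0.9582, -0.2862)
  (0,1): δ = 112.34°  ·
  (0,2): δ = 78.69°  ·
  (0,3): δ = 2.47°  ✓
  (0,4): δ = 65.54°  ✓
  (0,5): δ = 97.10°  ·
  (1,2): δ = 146.35°  ·
  (1,3): δ = 65.19°  ✓
  (1,4): δ = 2.12°  ✓
  (1,5): δ = 29.44°  ✓
  (2,3): δ = 98.84°  ·
  (2,4): δ = 35.77°  ✓
  (2,5): δ = 4.21°  ✓
  (3,4): δ = 116.93°  ·
  (3,5): δ = 85.37°  ·
  (4,5): δ = 148.44°  ·
antipodal pairs: 7

count = 7; pairs: (0,3), (0,4), (1,3), (1,4), (1,5), (2,4), (2,5)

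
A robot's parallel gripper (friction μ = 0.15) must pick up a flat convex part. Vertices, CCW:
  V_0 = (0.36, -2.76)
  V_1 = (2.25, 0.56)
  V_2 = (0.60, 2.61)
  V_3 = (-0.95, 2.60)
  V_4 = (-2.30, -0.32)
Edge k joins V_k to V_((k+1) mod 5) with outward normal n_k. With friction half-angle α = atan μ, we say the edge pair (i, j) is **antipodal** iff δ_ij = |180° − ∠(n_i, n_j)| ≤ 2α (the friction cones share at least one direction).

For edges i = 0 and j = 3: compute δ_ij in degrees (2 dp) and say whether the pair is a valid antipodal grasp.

δ = 4.84°, valid

α = atan 0.15 = 8.53°;  2α = 17.06°
edge 0: e_0 = (+1.89, +3.32);  n_0 = (+0.8690, -0.4947)
edge 3: e_3 = (-1.35, -2.92);  n_3 = (-0.9077, +0.4196)
∠(n_0, n_3) = 175.16°
δ = |180° − 175.16°| = 4.84°
4.84° ≤ 2α = 17.06°  →  valid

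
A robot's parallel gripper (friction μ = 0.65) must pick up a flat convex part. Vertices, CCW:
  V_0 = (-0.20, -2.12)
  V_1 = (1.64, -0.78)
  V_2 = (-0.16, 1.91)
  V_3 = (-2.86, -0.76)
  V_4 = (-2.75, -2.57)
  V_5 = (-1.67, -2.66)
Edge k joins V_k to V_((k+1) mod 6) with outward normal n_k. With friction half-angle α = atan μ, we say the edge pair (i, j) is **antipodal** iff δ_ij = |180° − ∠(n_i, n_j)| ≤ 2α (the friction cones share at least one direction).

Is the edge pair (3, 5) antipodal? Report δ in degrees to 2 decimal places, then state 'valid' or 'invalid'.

α = atan 0.65 = 33.02°;  2α = 66.05°
edge 3: e_3 = (+0.11, -1.81);  n_3 = (-0.9982, -0.0607)
edge 5: e_5 = (+1.47, +0.54);  n_5 = (+0.3448, -0.9387)
∠(n_3, n_5) = 106.69°
δ = |180° − 106.69°| = 73.31°
73.31° > 2α = 66.05°  →  invalid

δ = 73.31°, invalid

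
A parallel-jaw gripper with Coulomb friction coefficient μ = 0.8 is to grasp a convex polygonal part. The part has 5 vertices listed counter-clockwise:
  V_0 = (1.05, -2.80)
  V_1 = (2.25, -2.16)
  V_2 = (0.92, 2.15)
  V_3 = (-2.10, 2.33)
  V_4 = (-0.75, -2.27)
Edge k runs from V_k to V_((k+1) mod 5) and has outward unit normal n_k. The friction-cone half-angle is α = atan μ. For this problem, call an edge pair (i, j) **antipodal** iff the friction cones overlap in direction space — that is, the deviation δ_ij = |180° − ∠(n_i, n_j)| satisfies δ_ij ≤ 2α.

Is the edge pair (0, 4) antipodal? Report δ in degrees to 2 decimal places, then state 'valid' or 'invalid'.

δ = 135.52°, invalid

α = atan 0.8 = 38.66°;  2α = 77.32°
edge 0: e_0 = (+1.20, +0.64);  n_0 = (+0.4706, -0.8824)
edge 4: e_4 = (+1.80, -0.53);  n_4 = (-0.2825, -0.9593)
∠(n_0, n_4) = 44.48°
δ = |180° − 44.48°| = 135.52°
135.52° > 2α = 77.32°  →  invalid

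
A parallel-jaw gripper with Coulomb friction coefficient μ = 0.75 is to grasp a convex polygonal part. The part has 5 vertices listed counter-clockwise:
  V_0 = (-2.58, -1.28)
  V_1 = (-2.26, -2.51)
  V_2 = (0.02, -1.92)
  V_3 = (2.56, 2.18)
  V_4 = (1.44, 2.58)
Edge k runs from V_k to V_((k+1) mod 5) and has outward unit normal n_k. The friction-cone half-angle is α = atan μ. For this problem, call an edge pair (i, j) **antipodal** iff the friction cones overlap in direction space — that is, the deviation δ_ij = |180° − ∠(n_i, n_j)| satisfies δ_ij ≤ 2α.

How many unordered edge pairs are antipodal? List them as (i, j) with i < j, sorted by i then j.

count = 5; pairs: (0,2), (0,3), (1,3), (1,4), (2,4)

α = atan 0.75 = 36.87°;  2α = 73.74°
n_0 = (-0.9678, -0.2518)
n_1 = (+0.2505, -0.9681)
n_2 = (+0.8501, -0.5266)
n_3 = (+0.3363, +0.9417)
n_4 = (-0.6926, +0.7213)
  (0,1): δ = 90.07°  ·
  (0,2): δ = 46.36°  ✓
  (0,3): δ = 55.76°  ✓
  (0,4): δ = 119.25°  ·
  (1,2): δ = 136.29°  ·
  (1,3): δ = 34.16°  ✓
  (1,4): δ = 29.33°  ✓
  (2,3): δ = 77.88°  ·
  (2,4): δ = 14.38°  ✓
  (3,4): δ = 116.51°  ·
antipodal pairs: 5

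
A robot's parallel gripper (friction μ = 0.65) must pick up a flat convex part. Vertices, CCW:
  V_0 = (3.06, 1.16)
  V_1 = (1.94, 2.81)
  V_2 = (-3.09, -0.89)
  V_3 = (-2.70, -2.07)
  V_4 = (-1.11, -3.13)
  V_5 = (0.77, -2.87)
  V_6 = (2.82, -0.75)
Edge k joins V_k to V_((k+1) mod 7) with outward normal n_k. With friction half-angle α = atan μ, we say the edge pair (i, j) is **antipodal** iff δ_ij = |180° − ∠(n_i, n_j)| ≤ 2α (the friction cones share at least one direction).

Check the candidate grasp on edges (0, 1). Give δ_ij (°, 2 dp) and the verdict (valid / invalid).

δ = 87.83°, invalid

α = atan 0.65 = 33.02°;  2α = 66.05°
edge 0: e_0 = (-1.12, +1.65);  n_0 = (+0.8274, +0.5616)
edge 1: e_1 = (-5.03, -3.70);  n_1 = (-0.5925, +0.8055)
∠(n_0, n_1) = 92.17°
δ = |180° − 92.17°| = 87.83°
87.83° > 2α = 66.05°  →  invalid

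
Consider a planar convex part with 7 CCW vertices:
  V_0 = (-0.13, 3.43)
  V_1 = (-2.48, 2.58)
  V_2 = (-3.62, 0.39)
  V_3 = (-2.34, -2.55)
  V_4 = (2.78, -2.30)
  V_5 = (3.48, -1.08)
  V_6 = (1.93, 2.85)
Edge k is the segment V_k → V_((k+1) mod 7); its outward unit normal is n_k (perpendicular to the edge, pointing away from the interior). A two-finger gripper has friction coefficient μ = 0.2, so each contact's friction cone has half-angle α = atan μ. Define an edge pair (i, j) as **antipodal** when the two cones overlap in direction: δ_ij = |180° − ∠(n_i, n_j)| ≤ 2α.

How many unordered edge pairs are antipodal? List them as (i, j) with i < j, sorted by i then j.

count = 4; pairs: (0,3), (1,4), (2,5), (3,6)

α = atan 0.2 = 11.31°;  2α = 22.62°
n_0 = (-0.3401, +0.9404)
n_1 = (-0.8870, +0.4617)
n_2 = (-0.9169, -0.3992)
n_3 = (+0.0488, -0.9988)
n_4 = (+0.8674, -0.4977)
n_5 = (+0.9303, +0.3669)
n_6 = (+0.2710, +0.9626)
  (0,1): δ = 137.38°  ·
  (0,2): δ = 86.36°  ·
  (0,3): δ = 17.09°  ✓
  (0,4): δ = 40.27°  ·
  (0,5): δ = 91.64°  ·
  (0,6): δ = 144.39°  ·
  (1,2): δ = 128.97°  ·
  (1,3): δ = 59.71°  ·
  (1,4): δ = 2.35°  ✓
  (1,5): δ = 49.02°  ·
  (1,6): δ = 101.77°  ·
  (2,3): δ = 110.73°  ·
  (2,4): δ = 53.37°  ·
  (2,5): δ = 2.00°  ✓
  (2,6): δ = 50.75°  ·
  (3,4): δ = 122.64°  ·
  (3,5): δ = 71.27°  ·
  (3,6): δ = 18.52°  ✓
  (4,5): δ = 128.63°  ·
  (4,6): δ = 75.88°  ·
  (5,6): δ = 127.25°  ·
antipodal pairs: 4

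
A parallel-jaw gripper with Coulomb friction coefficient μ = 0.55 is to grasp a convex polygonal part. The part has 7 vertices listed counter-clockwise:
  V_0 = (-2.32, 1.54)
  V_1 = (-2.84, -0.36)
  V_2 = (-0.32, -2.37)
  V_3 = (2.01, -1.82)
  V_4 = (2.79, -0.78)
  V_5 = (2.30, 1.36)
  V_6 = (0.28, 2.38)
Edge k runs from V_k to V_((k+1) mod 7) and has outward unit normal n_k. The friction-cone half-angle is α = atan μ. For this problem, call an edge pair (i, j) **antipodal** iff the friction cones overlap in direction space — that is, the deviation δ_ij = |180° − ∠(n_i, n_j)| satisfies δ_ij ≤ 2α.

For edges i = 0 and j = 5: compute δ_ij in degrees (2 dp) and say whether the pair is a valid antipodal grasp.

δ = 78.51°, invalid

α = atan 0.55 = 28.81°;  2α = 57.62°
edge 0: e_0 = (-0.52, -1.90);  n_0 = (-0.9645, +0.2640)
edge 5: e_5 = (-2.02, +1.02);  n_5 = (+0.4507, +0.8927)
∠(n_0, n_5) = 101.49°
δ = |180° − 101.49°| = 78.51°
78.51° > 2α = 57.62°  →  invalid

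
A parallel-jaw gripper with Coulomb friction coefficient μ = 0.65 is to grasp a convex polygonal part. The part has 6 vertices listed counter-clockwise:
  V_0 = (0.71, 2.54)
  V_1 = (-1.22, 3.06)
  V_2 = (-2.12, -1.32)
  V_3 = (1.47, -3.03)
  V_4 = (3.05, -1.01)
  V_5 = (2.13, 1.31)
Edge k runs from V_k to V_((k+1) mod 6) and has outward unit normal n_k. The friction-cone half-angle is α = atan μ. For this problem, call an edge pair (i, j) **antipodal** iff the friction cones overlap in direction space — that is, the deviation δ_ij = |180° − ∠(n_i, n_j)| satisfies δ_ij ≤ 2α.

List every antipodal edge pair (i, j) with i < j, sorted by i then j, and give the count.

α = atan 0.65 = 33.02°;  2α = 66.05°
n_0 = (+0.2602, +0.9656)
n_1 = (-0.9795, +0.2013)
n_2 = (-0.4300, -0.9028)
n_3 = (+0.7877, -0.6161)
n_4 = (+0.9296, +0.3686)
n_5 = (+0.6547, +0.7559)
  (0,1): δ = 86.53°  ·
  (0,2): δ = 10.39°  ✓
  (0,3): δ = 67.05°  ·
  (0,4): δ = 126.71°  ·
  (0,5): δ = 154.18°  ·
  (1,2): δ = 103.86°  ·
  (1,3): δ = 26.42°  ✓
  (1,4): δ = 33.24°  ✓
  (1,5): δ = 60.71°  ✓
  (2,3): δ = 102.56°  ·
  (2,4): δ = 42.90°  ✓
  (2,5): δ = 15.43°  ✓
  (3,4): δ = 120.34°  ·
  (3,5): δ = 92.87°  ·
  (4,5): δ = 152.53°  ·
antipodal pairs: 6

count = 6; pairs: (0,2), (1,3), (1,4), (1,5), (2,4), (2,5)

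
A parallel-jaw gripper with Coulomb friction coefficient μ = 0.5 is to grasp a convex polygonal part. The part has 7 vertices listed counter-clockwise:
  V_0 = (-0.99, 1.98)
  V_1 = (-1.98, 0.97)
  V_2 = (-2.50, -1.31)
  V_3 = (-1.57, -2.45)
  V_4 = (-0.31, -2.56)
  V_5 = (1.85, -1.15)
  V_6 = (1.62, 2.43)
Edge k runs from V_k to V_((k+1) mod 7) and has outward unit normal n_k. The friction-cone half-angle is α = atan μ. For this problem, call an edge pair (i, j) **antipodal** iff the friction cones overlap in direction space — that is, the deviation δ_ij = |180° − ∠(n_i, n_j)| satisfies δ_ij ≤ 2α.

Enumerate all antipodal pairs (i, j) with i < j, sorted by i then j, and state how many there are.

count = 8; pairs: (0,3), (0,4), (0,5), (1,4), (1,5), (2,5), (3,6), (4,6)

α = atan 0.5 = 26.57°;  2α = 53.13°
n_0 = (-0.7141, +0.7000)
n_1 = (-0.9750, +0.2224)
n_2 = (-0.7749, -0.6321)
n_3 = (-0.0870, -0.9962)
n_4 = (+0.5466, -0.8374)
n_5 = (+0.9979, +0.0641)
n_6 = (-0.1699, +0.9855)
  (0,1): δ = 148.42°  ·
  (0,2): δ = 96.37°  ·
  (0,3): δ = 50.56°  ✓
  (0,4): δ = 12.44°  ✓
  (0,5): δ = 48.10°  ✓
  (0,6): δ = 144.21°  ·
  (1,2): δ = 127.95°  ·
  (1,3): δ = 82.14°  ·
  (1,4): δ = 44.02°  ✓
  (1,5): δ = 16.52°  ✓
  (1,6): δ = 112.63°  ·
  (2,3): δ = 134.20°  ·
  (2,4): δ = 96.07°  ·
  (2,5): δ = 35.53°  ✓
  (2,6): δ = 60.58°  ·
  (3,4): δ = 141.88°  ·
  (3,5): δ = 81.33°  ·
  (3,6): δ = 14.77°  ✓
  (4,5): δ = 119.46°  ·
  (4,6): δ = 23.35°  ✓
  (5,6): δ = 83.89°  ·
antipodal pairs: 8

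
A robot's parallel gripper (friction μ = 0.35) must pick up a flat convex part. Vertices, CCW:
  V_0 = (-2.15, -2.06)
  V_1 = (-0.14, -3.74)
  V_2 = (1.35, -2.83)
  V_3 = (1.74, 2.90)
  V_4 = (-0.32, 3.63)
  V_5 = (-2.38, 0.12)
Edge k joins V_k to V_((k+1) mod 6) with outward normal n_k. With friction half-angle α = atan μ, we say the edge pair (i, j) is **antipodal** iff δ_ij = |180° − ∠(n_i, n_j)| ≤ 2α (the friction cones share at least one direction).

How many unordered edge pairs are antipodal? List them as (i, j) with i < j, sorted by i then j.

count = 4; pairs: (0,3), (1,4), (2,4), (2,5)

α = atan 0.35 = 19.29°;  2α = 38.58°
n_0 = (-0.6413, -0.7673)
n_1 = (+0.5212, -0.8534)
n_2 = (+0.9977, -0.0679)
n_3 = (+0.3340, +0.9426)
n_4 = (-0.8624, +0.5062)
n_5 = (-0.9945, -0.1049)
  (0,1): δ = 108.70°  ·
  (0,2): δ = 54.00°  ·
  (0,3): δ = 20.38°  ✓
  (0,4): δ = 99.48°  ·
  (0,5): δ = 135.91°  ·
  (1,2): δ = 125.31°  ·
  (1,3): δ = 50.93°  ·
  (1,4): δ = 28.18°  ✓
  (1,5): δ = 64.61°  ·
  (2,3): δ = 105.62°  ·
  (2,4): δ = 26.51°  ✓
  (2,5): δ = 9.92°  ✓
  (3,4): δ = 100.90°  ·
  (3,5): δ = 64.46°  ·
  (4,5): δ = 143.57°  ·
antipodal pairs: 4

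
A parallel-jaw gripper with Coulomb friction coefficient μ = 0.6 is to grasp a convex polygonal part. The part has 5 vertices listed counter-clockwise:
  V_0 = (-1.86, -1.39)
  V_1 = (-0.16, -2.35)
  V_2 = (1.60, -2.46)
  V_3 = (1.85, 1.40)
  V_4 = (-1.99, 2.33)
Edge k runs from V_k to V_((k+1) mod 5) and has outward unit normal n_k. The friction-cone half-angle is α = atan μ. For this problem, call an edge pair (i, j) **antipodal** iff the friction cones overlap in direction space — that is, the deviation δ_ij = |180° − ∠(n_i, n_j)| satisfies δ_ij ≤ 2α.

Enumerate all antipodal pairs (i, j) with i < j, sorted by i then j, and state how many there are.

α = atan 0.6 = 30.96°;  2α = 61.93°
n_0 = (-0.4917, -0.8708)
n_1 = (-0.0624, -0.9981)
n_2 = (+0.9979, -0.0646)
n_3 = (+0.2354, +0.9719)
n_4 = (-0.9994, -0.0349)
  (0,1): δ = 154.12°  ·
  (0,2): δ = 64.25°  ·
  (0,3): δ = 15.84°  ✓
  (0,4): δ = 121.46°  ·
  (1,2): δ = 90.13°  ·
  (1,3): δ = 10.04°  ✓
  (1,4): δ = 95.58°  ·
  (2,3): δ = 99.91°  ·
  (2,4): δ = 5.71°  ✓
  (3,4): δ = 74.38°  ·
antipodal pairs: 3

count = 3; pairs: (0,3), (1,3), (2,4)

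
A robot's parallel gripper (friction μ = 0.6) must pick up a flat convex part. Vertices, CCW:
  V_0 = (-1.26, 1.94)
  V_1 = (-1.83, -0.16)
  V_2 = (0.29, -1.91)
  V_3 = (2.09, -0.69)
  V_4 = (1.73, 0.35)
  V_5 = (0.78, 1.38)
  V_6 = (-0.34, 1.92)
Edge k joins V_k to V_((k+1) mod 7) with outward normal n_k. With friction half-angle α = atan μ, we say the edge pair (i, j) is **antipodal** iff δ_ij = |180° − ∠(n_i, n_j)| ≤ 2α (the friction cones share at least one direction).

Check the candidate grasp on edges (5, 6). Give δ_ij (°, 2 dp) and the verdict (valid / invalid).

α = atan 0.6 = 30.96°;  2α = 61.93°
edge 5: e_5 = (-1.12, +0.54);  n_5 = (+0.4343, +0.9008)
edge 6: e_6 = (-0.92, +0.02);  n_6 = (+0.0217, +0.9998)
∠(n_5, n_6) = 24.50°
δ = |180° − 24.50°| = 155.50°
155.50° > 2α = 61.93°  →  invalid

δ = 155.50°, invalid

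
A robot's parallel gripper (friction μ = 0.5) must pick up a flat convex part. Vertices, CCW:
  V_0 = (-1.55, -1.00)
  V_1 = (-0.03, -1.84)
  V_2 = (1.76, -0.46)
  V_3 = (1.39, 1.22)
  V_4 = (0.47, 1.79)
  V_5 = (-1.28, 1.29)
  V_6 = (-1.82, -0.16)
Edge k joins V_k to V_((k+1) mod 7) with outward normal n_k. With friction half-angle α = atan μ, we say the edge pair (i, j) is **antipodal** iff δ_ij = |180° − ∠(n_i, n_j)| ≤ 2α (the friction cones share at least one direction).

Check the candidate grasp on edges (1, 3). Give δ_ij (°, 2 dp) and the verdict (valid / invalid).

δ = 69.41°, invalid

α = atan 0.5 = 26.57°;  2α = 53.13°
edge 1: e_1 = (+1.79, +1.38);  n_1 = (+0.6106, -0.7920)
edge 3: e_3 = (-0.92, +0.57);  n_3 = (+0.5267, +0.8501)
∠(n_1, n_3) = 110.59°
δ = |180° − 110.59°| = 69.41°
69.41° > 2α = 53.13°  →  invalid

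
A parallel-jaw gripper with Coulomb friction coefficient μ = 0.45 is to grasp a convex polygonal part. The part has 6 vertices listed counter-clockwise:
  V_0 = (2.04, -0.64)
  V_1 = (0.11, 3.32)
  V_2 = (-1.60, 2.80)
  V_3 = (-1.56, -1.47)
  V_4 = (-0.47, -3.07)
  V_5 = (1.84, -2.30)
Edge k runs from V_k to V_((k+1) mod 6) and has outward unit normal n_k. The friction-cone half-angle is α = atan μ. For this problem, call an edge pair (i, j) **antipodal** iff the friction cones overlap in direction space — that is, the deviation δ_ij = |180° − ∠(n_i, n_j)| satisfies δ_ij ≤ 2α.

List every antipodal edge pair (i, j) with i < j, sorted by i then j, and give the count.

count = 5; pairs: (0,2), (0,3), (1,4), (2,5), (3,5)

α = atan 0.45 = 24.23°;  2α = 48.46°
n_0 = (+0.8989, +0.4381)
n_1 = (-0.2909, +0.9567)
n_2 = (-1.0000, -0.0094)
n_3 = (-0.8264, -0.5630)
n_4 = (+0.3162, -0.9487)
n_5 = (+0.9928, -0.1196)
  (0,1): δ = 99.07°  ·
  (0,2): δ = 25.45°  ✓
  (0,3): δ = 8.28°  ✓
  (0,4): δ = 82.45°  ·
  (0,5): δ = 147.15°  ·
  (1,2): δ = 106.38°  ·
  (1,3): δ = 72.65°  ·
  (1,4): δ = 1.52°  ✓
  (1,5): δ = 66.22°  ·
  (2,3): δ = 146.27°  ·
  (2,4): δ = 72.10°  ·
  (2,5): δ = 7.41°  ✓
  (3,4): δ = 105.83°  ·
  (3,5): δ = 41.13°  ✓
  (4,5): δ = 115.30°  ·
antipodal pairs: 5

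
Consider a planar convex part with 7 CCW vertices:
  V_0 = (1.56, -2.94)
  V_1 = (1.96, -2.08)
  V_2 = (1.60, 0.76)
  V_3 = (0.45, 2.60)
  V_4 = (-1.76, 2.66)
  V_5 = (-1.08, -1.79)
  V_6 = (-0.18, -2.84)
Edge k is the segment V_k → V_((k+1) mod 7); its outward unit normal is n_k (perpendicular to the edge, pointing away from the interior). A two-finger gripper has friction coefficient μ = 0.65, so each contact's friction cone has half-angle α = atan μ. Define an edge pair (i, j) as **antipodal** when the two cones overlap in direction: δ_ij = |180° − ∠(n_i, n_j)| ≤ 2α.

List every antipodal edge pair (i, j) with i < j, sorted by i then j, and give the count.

count = 9; pairs: (0,4), (0,5), (1,4), (1,5), (2,4), (2,5), (2,6), (3,5), (3,6)

α = atan 0.65 = 33.02°;  2α = 66.05°
n_0 = (+0.9067, -0.4217)
n_1 = (+0.9921, +0.1258)
n_2 = (+0.8480, +0.5300)
n_3 = (+0.0271, +0.9996)
n_4 = (-0.9885, -0.1511)
n_5 = (-0.7593, -0.6508)
n_6 = (-0.0574, -0.9984)
  (0,1): δ = 147.83°  ·
  (0,2): δ = 123.05°  ·
  (0,3): δ = 66.61°  ·
  (0,4): δ = 33.63°  ✓
  (0,5): δ = 65.55°  ✓
  (0,6): δ = 111.65°  ·
  (1,2): δ = 155.22°  ·
  (1,3): δ = 98.78°  ·
  (1,4): δ = 1.46°  ✓
  (1,5): δ = 33.38°  ✓
  (1,6): δ = 79.49°  ·
  (2,3): δ = 123.56°  ·
  (2,4): δ = 23.32°  ✓
  (2,5): δ = 8.60°  ✓
  (2,6): δ = 54.71°  ✓
  (3,4): δ = 79.76°  ·
  (3,5): δ = 47.84°  ✓
  (3,6): δ = 1.73°  ✓
  (4,5): δ = 148.09°  ·
  (4,6): δ = 101.98°  ·
  (5,6): δ = 133.89°  ·
antipodal pairs: 9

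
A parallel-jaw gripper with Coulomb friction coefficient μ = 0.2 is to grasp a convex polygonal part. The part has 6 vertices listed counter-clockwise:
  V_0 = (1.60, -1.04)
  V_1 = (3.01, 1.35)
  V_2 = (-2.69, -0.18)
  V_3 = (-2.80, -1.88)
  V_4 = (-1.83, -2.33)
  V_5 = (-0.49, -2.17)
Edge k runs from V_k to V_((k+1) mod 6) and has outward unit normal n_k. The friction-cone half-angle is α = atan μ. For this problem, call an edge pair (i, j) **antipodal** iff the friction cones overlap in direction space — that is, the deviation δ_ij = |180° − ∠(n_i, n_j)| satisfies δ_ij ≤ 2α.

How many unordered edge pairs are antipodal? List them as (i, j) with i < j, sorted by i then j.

α = atan 0.2 = 11.31°;  2α = 22.62°
n_0 = (+0.8613, -0.5081)
n_1 = (-0.2592, +0.9658)
n_2 = (-0.9979, +0.0646)
n_3 = (-0.4208, -0.9071)
n_4 = (+0.1186, -0.9929)
n_5 = (+0.4756, -0.8797)
  (0,1): δ = 44.44°  ·
  (0,2): δ = 26.84°  ·
  (0,3): δ = 95.65°  ·
  (0,4): δ = 127.35°  ·
  (0,5): δ = 148.94°  ·
  (1,2): δ = 108.73°  ·
  (1,3): δ = 39.91°  ·
  (1,4): δ = 8.22°  ✓
  (1,5): δ = 13.37°  ✓
  (2,3): δ = 111.19°  ·
  (2,4): δ = 79.49°  ·
  (2,5): δ = 57.90°  ·
  (3,4): δ = 148.30°  ·
  (3,5): δ = 126.71°  ·
  (4,5): δ = 158.41°  ·
antipodal pairs: 2

count = 2; pairs: (1,4), (1,5)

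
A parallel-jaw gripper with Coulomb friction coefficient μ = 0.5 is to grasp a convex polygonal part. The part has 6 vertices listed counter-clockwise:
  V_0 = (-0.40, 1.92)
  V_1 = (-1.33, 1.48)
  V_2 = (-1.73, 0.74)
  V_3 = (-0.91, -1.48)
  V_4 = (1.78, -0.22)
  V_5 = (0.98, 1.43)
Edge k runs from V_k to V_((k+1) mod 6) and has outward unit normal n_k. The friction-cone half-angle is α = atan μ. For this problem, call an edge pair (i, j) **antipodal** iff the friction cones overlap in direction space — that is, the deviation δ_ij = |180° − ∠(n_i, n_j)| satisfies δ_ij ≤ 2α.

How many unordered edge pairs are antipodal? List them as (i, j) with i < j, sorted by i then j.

count = 5; pairs: (0,3), (1,3), (2,4), (2,5), (3,5)

α = atan 0.5 = 26.57°;  2α = 53.13°
n_0 = (-0.4277, +0.9039)
n_1 = (-0.8797, +0.4755)
n_2 = (-0.9381, -0.3465)
n_3 = (+0.4242, -0.9056)
n_4 = (+0.8998, +0.4363)
n_5 = (+0.3346, +0.9424)
  (0,1): δ = 143.71°  ·
  (0,2): δ = 95.05°  ·
  (0,3): δ = 0.22°  ✓
  (0,4): δ = 90.55°  ·
  (0,5): δ = 135.13°  ·
  (1,2): δ = 131.33°  ·
  (1,3): δ = 36.51°  ✓
  (1,4): δ = 54.26°  ·
  (1,5): δ = 98.84°  ·
  (2,3): δ = 85.17°  ·
  (2,4): δ = 5.59°  ✓
  (2,5): δ = 50.18°  ✓
  (3,4): δ = 89.23°  ·
  (3,5): δ = 44.65°  ✓
  (4,5): δ = 135.41°  ·
antipodal pairs: 5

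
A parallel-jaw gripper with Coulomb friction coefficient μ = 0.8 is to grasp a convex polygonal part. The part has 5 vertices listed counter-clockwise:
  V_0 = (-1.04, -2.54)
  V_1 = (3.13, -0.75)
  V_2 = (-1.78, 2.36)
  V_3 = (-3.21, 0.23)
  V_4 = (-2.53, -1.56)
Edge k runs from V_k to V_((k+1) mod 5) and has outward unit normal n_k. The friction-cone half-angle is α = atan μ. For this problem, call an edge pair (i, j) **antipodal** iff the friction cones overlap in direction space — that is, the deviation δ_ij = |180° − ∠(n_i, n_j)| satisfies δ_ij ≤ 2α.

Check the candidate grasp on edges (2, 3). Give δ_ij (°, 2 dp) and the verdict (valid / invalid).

α = atan 0.8 = 38.66°;  2α = 77.32°
edge 2: e_2 = (-1.43, -2.13);  n_2 = (-0.8302, +0.5574)
edge 3: e_3 = (+0.68, -1.79);  n_3 = (-0.9348, -0.3551)
∠(n_2, n_3) = 54.68°
δ = |180° − 54.68°| = 125.32°
125.32° > 2α = 77.32°  →  invalid

δ = 125.32°, invalid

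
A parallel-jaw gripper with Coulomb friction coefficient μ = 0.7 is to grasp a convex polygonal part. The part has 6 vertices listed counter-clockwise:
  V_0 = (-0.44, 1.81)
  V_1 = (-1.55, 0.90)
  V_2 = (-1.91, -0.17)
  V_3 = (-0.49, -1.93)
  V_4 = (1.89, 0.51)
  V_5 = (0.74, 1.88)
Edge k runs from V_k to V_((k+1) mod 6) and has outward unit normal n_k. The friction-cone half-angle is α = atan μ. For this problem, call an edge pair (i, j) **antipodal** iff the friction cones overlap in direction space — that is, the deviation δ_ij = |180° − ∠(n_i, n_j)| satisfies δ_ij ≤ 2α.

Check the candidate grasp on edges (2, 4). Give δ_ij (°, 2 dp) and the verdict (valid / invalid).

α = atan 0.7 = 34.99°;  2α = 69.98°
edge 2: e_2 = (+1.42, -1.76);  n_2 = (-0.7783, -0.6279)
edge 4: e_4 = (-1.15, +1.37);  n_4 = (+0.7659, +0.6429)
∠(n_2, n_4) = 178.89°
δ = |180° − 178.89°| = 1.11°
1.11° ≤ 2α = 69.98°  →  valid

δ = 1.11°, valid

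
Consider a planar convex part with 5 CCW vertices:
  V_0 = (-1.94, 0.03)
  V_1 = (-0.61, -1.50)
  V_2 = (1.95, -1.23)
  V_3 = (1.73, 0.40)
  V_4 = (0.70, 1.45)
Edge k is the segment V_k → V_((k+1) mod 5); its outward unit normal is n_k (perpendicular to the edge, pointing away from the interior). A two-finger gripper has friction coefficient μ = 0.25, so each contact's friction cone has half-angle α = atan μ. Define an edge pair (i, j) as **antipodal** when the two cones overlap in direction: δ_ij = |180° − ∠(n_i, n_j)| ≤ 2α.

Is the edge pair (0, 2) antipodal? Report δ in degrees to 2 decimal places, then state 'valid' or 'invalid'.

α = atan 0.25 = 14.04°;  2α = 28.07°
edge 0: e_0 = (+1.33, -1.53);  n_0 = (-0.7547, -0.6561)
edge 2: e_2 = (-0.22, +1.63);  n_2 = (+0.9910, +0.1338)
∠(n_0, n_2) = 146.69°
δ = |180° − 146.69°| = 33.31°
33.31° > 2α = 28.07°  →  invalid

δ = 33.31°, invalid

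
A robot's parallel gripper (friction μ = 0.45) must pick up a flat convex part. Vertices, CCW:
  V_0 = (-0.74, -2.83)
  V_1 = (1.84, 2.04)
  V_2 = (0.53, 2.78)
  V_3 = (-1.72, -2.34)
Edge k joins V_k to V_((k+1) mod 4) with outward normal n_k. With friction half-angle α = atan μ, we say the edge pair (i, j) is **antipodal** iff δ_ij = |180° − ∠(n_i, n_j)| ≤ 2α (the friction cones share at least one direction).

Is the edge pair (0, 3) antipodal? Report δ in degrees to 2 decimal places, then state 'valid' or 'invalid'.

α = atan 0.45 = 24.23°;  2α = 48.46°
edge 0: e_0 = (+2.58, +4.87);  n_0 = (+0.8837, -0.4681)
edge 3: e_3 = (+0.98, -0.49);  n_3 = (-0.4472, -0.8944)
∠(n_0, n_3) = 88.65°
δ = |180° − 88.65°| = 91.35°
91.35° > 2α = 48.46°  →  invalid

δ = 91.35°, invalid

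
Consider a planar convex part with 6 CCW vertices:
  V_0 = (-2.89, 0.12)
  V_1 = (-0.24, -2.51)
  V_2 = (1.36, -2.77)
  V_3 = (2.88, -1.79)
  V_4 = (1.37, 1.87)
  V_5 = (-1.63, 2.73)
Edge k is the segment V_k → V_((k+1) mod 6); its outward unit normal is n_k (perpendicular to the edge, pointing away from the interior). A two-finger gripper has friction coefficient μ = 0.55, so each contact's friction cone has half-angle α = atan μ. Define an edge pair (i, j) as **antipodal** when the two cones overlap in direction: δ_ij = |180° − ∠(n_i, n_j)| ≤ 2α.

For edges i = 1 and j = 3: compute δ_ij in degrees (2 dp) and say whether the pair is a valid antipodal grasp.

δ = 58.35°, invalid

α = atan 0.55 = 28.81°;  2α = 57.62°
edge 1: e_1 = (+1.60, -0.26);  n_1 = (-0.1604, -0.9871)
edge 3: e_3 = (-1.51, +3.66);  n_3 = (+0.9244, +0.3814)
∠(n_1, n_3) = 121.65°
δ = |180° − 121.65°| = 58.35°
58.35° > 2α = 57.62°  →  invalid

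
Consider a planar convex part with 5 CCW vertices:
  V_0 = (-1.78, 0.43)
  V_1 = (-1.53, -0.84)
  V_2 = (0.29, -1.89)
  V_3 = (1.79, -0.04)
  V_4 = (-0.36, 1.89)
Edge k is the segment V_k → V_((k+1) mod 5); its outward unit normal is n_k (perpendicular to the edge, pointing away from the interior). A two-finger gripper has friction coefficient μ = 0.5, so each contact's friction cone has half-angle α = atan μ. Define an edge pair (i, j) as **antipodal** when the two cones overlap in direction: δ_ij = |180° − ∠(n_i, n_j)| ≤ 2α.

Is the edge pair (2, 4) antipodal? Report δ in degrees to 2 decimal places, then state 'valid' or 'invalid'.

δ = 5.17°, valid

α = atan 0.5 = 26.57°;  2α = 53.13°
edge 2: e_2 = (+1.50, +1.85);  n_2 = (+0.7768, -0.6298)
edge 4: e_4 = (-1.42, -1.46);  n_4 = (-0.7169, +0.6972)
∠(n_2, n_4) = 174.83°
δ = |180° − 174.83°| = 5.17°
5.17° ≤ 2α = 53.13°  →  valid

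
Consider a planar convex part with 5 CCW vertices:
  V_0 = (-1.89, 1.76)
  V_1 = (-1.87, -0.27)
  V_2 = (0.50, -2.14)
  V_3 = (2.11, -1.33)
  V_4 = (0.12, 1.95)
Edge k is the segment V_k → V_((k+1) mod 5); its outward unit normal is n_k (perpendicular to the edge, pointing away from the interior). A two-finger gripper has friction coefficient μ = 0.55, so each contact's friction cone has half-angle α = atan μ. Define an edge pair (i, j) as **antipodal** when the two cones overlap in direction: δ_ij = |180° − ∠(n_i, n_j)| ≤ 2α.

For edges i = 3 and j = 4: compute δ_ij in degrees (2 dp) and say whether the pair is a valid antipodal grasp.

α = atan 0.55 = 28.81°;  2α = 57.62°
edge 3: e_3 = (-1.99, +3.28);  n_3 = (+0.8550, +0.5187)
edge 4: e_4 = (-2.01, -0.19);  n_4 = (-0.0941, +0.9956)
∠(n_3, n_4) = 64.15°
δ = |180° − 64.15°| = 115.85°
115.85° > 2α = 57.62°  →  invalid

δ = 115.85°, invalid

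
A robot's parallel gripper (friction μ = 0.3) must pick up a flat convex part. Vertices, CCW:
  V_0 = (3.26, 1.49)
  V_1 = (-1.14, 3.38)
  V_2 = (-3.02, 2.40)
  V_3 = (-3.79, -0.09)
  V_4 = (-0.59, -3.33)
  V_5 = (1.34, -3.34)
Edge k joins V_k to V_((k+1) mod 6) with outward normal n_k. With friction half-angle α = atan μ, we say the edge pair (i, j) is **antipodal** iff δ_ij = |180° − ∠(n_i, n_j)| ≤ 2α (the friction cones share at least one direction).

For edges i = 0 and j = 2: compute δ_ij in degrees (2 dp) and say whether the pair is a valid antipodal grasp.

α = atan 0.3 = 16.70°;  2α = 33.40°
edge 0: e_0 = (-4.40, +1.89);  n_0 = (+0.3947, +0.9188)
edge 2: e_2 = (-0.77, -2.49);  n_2 = (-0.9554, +0.2954)
∠(n_0, n_2) = 96.06°
δ = |180° − 96.06°| = 83.94°
83.94° > 2α = 33.40°  →  invalid

δ = 83.94°, invalid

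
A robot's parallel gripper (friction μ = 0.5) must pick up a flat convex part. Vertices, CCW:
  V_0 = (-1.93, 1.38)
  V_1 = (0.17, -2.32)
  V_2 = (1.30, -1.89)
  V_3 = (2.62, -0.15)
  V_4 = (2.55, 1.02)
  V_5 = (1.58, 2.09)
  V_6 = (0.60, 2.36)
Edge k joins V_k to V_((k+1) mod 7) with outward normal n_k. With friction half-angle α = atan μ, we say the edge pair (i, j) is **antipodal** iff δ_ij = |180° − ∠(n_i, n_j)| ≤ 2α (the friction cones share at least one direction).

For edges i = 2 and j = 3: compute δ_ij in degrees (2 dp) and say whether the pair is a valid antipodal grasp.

δ = 139.39°, invalid

α = atan 0.5 = 26.57°;  2α = 53.13°
edge 2: e_2 = (+1.32, +1.74);  n_2 = (+0.7967, -0.6044)
edge 3: e_3 = (-0.07, +1.17);  n_3 = (+0.9982, +0.0597)
∠(n_2, n_3) = 40.61°
δ = |180° − 40.61°| = 139.39°
139.39° > 2α = 53.13°  →  invalid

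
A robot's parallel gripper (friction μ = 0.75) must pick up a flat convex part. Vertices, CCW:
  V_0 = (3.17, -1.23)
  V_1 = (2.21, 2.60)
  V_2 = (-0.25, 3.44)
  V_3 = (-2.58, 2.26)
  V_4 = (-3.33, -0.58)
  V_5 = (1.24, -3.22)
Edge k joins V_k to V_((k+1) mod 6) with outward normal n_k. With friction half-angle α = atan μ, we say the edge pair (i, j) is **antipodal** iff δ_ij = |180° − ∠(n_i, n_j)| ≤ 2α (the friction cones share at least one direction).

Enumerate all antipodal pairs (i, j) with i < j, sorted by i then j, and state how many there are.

count = 7; pairs: (0,3), (0,4), (1,4), (1,5), (2,4), (2,5), (3,5)

α = atan 0.75 = 36.87°;  2α = 73.74°
n_0 = (+0.9700, +0.2431)
n_1 = (+0.3231, +0.9463)
n_2 = (-0.4518, +0.8921)
n_3 = (-0.9669, +0.2553)
n_4 = (-0.5002, -0.8659)
n_5 = (+0.7178, -0.6962)
  (0,1): δ = 122.92°  ·
  (0,2): δ = 77.21°  ·
  (0,3): δ = 28.86°  ✓
  (0,4): δ = 45.91°  ✓
  (0,5): δ = 121.81°  ·
  (1,2): δ = 134.29°  ·
  (1,3): δ = 85.94°  ·
  (1,4): δ = 11.16°  ✓
  (1,5): δ = 64.73°  ✓
  (2,3): δ = 131.65°  ·
  (2,4): δ = 56.87°  ✓
  (2,5): δ = 19.02°  ✓
  (3,4): δ = 105.22°  ·
  (3,5): δ = 29.33°  ✓
  (4,5): δ = 104.11°  ·
antipodal pairs: 7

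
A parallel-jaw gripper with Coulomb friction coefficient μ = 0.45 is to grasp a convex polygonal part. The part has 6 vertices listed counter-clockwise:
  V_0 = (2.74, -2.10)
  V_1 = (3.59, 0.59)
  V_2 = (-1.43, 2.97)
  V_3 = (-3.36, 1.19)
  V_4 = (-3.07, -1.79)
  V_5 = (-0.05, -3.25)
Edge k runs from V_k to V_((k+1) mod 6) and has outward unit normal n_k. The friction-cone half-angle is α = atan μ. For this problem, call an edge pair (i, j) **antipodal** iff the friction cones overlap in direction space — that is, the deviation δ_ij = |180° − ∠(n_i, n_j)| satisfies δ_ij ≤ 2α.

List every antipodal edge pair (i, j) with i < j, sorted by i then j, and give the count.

count = 5; pairs: (0,2), (0,3), (1,4), (1,5), (2,5)

α = atan 0.45 = 24.23°;  2α = 48.46°
n_0 = (+0.9535, -0.3013)
n_1 = (+0.4284, +0.9036)
n_2 = (-0.6780, +0.7351)
n_3 = (-0.9953, -0.0969)
n_4 = (-0.4352, -0.9003)
n_5 = (+0.3811, -0.9245)
  (0,1): δ = 97.83°  ·
  (0,2): δ = 29.78°  ✓
  (0,3): δ = 23.09°  ✓
  (0,4): δ = 81.73°  ·
  (0,5): δ = 129.94°  ·
  (1,2): δ = 111.95°  ·
  (1,3): δ = 59.08°  ·
  (1,4): δ = 0.44°  ✓
  (1,5): δ = 47.77°  ✓
  (2,3): δ = 127.13°  ·
  (2,4): δ = 68.49°  ·
  (2,5): δ = 20.28°  ✓
  (3,4): δ = 121.36°  ·
  (3,5): δ = 73.16°  ·
  (4,5): δ = 131.80°  ·
antipodal pairs: 5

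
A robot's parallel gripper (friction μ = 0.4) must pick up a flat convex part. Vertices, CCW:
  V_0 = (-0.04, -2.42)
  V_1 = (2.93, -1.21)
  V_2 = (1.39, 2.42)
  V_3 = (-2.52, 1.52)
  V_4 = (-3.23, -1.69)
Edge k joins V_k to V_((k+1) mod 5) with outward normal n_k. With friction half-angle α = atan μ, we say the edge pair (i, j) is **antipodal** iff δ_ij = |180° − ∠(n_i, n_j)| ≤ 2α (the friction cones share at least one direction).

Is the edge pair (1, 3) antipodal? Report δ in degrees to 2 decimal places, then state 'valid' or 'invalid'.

δ = 35.46°, valid

α = atan 0.4 = 21.80°;  2α = 43.60°
edge 1: e_1 = (-1.54, +3.63);  n_1 = (+0.9206, +0.3905)
edge 3: e_3 = (-0.71, -3.21);  n_3 = (-0.9764, +0.2160)
∠(n_1, n_3) = 144.54°
δ = |180° − 144.54°| = 35.46°
35.46° ≤ 2α = 43.60°  →  valid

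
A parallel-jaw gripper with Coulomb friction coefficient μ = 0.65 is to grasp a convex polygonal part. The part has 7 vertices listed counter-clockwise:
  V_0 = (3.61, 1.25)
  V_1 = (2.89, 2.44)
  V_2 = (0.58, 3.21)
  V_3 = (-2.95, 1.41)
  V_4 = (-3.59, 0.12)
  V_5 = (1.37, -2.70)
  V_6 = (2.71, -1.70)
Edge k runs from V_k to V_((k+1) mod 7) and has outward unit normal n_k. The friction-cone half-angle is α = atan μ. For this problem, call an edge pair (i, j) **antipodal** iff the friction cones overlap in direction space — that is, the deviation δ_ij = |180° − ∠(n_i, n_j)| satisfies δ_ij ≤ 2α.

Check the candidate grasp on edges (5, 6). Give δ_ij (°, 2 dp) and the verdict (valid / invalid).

δ = 143.70°, invalid

α = atan 0.65 = 33.02°;  2α = 66.05°
edge 5: e_5 = (+1.34, +1.00);  n_5 = (+0.5981, -0.8014)
edge 6: e_6 = (+0.90, +2.95);  n_6 = (+0.9565, -0.2918)
∠(n_5, n_6) = 36.30°
δ = |180° − 36.30°| = 143.70°
143.70° > 2α = 66.05°  →  invalid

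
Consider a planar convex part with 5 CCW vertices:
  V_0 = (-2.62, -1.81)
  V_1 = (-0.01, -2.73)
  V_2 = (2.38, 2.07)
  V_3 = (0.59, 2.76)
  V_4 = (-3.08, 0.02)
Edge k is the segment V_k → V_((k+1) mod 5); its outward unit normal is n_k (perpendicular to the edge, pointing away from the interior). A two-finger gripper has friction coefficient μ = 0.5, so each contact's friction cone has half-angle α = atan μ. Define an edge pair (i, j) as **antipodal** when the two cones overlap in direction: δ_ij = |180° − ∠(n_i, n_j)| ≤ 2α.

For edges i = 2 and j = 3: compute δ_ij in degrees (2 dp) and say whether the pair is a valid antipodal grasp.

α = atan 0.5 = 26.57°;  2α = 53.13°
edge 2: e_2 = (-1.79, +0.69);  n_2 = (+0.3597, +0.9331)
edge 3: e_3 = (-3.67, -2.74);  n_3 = (-0.5983, +0.8013)
∠(n_2, n_3) = 57.83°
δ = |180° − 57.83°| = 122.17°
122.17° > 2α = 53.13°  →  invalid

δ = 122.17°, invalid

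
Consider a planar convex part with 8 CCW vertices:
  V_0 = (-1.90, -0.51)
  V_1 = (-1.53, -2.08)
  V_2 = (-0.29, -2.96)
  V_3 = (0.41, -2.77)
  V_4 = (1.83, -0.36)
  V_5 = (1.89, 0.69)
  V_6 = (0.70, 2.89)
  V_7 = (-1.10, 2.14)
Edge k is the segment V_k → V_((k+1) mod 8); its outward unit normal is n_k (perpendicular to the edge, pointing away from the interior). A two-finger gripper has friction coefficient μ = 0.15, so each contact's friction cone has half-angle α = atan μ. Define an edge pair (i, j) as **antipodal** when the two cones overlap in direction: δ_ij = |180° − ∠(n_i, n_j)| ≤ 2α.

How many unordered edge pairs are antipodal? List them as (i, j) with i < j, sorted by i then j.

α = atan 0.15 = 8.53°;  2α = 17.06°
n_0 = (-0.9733, -0.2294)
n_1 = (-0.5787, -0.8155)
n_2 = (+0.2620, -0.9651)
n_3 = (+0.8616, -0.5076)
n_4 = (+0.9984, -0.0570)
n_5 = (+0.8796, +0.4758)
n_6 = (-0.3846, +0.9231)
n_7 = (-0.9573, +0.2890)
  (0,1): δ = 138.62°  ·
  (0,2): δ = 88.08°  ·
  (0,3): δ = 43.77°  ·
  (0,4): δ = 16.53°  ✓
  (0,5): δ = 15.15°  ✓
  (0,6): δ = 99.36°  ·
  (0,7): δ = 149.94°  ·
  (1,2): δ = 129.45°  ·
  (1,3): δ = 85.14°  ·
  (1,4): δ = 57.91°  ·
  (1,5): δ = 26.23°  ·
  (1,6): δ = 57.98°  ·
  (1,7): δ = 108.56°  ·
  (2,3): δ = 135.69°  ·
  (2,4): δ = 108.46°  ·
  (2,5): δ = 76.78°  ·
  (2,6): δ = 7.43°  ✓
  (2,7): δ = 58.02°  ·
  (3,4): δ = 152.76°  ·
  (3,5): δ = 121.08°  ·
  (3,6): δ = 36.87°  ·
  (3,7): δ = 13.71°  ✓
  (4,5): δ = 148.32°  ·
  (4,6): δ = 64.11°  ·
  (4,7): δ = 13.53°  ✓
  (5,6): δ = 95.79°  ·
  (5,7): δ = 45.21°  ·
  (6,7): δ = 129.42°  ·
antipodal pairs: 5

count = 5; pairs: (0,4), (0,5), (2,6), (3,7), (4,7)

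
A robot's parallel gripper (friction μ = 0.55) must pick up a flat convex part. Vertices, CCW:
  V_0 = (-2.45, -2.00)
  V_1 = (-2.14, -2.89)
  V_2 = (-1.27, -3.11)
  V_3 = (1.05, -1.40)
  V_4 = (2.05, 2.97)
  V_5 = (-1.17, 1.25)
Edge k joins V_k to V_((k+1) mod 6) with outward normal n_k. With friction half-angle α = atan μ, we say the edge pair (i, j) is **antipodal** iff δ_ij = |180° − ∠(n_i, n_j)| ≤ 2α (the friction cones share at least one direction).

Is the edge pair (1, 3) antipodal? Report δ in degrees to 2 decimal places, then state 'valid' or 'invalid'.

δ = 88.70°, invalid

α = atan 0.55 = 28.81°;  2α = 57.62°
edge 1: e_1 = (+0.87, -0.22);  n_1 = (-0.2452, -0.9695)
edge 3: e_3 = (+1.00, +4.37);  n_3 = (+0.9748, -0.2231)
∠(n_1, n_3) = 91.30°
δ = |180° − 91.30°| = 88.70°
88.70° > 2α = 57.62°  →  invalid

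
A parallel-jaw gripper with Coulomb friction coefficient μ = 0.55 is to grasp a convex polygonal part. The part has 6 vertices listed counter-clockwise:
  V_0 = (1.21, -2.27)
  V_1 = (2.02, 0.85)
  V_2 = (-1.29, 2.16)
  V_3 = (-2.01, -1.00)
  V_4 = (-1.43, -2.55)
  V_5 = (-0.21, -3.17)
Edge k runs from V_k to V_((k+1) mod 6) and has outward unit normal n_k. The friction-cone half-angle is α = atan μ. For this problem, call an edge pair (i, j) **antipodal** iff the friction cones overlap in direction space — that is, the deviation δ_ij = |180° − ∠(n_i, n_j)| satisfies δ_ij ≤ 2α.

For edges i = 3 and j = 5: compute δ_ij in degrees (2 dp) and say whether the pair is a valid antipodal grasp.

δ = 78.15°, invalid

α = atan 0.55 = 28.81°;  2α = 57.62°
edge 3: e_3 = (+0.58, -1.55);  n_3 = (-0.9366, -0.3505)
edge 5: e_5 = (+1.42, +0.90);  n_5 = (+0.5353, -0.8446)
∠(n_3, n_5) = 101.85°
δ = |180° − 101.85°| = 78.15°
78.15° > 2α = 57.62°  →  invalid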